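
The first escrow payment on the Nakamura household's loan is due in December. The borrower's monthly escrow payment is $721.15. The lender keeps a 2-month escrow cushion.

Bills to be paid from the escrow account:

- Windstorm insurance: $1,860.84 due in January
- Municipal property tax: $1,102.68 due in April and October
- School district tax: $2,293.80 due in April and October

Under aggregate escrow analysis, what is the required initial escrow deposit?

$3,093.87

Cushion = 2 × $721.15 = $1,442.30
Trial balance (start $0, +$721.15 each month, − disbursements):
  Dec: +$721.15 → $721.15
  Jan: +$721.15 − $1,860.84 → -$418.54
  Feb: +$721.15 → $302.61
  Mar: +$721.15 → $1,023.76
  Apr: +$721.15 − $3,396.48 → -$1,651.57
  May: +$721.15 → -$930.42
  Jun: +$721.15 → -$209.27
  Jul: +$721.15 → $511.88
  Aug: +$721.15 → $1,233.03
  Sep: +$721.15 → $1,954.18
  Oct: +$721.15 − $3,396.48 → -$721.15
  Nov: +$721.15 → $0.00
Lowest trial balance = -$1,651.57 (Apr)
Initial deposit = cushion − low point = $1,442.30 − (-$1,651.57) = $3,093.87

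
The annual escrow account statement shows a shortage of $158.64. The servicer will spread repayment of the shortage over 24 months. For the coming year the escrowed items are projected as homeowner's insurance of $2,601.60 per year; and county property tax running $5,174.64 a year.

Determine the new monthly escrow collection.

Homeowner's insurance — $2,601.60
County property tax — $5,174.64
Annual escrow total = $2,601.60 + $5,174.64 = $7,776.24
Per month = $7,776.24 ÷ 12 = $648.02
Shortage per month = $158.64 / 24 = $6.61
New monthly escrow = $648.02 + $6.61 = $654.63

$654.63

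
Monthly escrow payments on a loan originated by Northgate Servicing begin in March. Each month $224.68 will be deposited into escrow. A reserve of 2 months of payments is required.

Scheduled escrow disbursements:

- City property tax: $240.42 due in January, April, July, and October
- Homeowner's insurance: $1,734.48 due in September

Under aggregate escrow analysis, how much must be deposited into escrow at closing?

$1,107.66

Cushion = 2 × $224.68 = $449.36
Trial balance (start $0, +$224.68 each month, − disbursements):
  Mar: +$224.68 → $224.68
  Apr: +$224.68 − $240.42 → $208.94
  May: +$224.68 → $433.62
  Jun: +$224.68 → $658.30
  Jul: +$224.68 − $240.42 → $642.56
  Aug: +$224.68 → $867.24
  Sep: +$224.68 − $1,734.48 → -$642.56
  Oct: +$224.68 − $240.42 → -$658.30
  Nov: +$224.68 → -$433.62
  Dec: +$224.68 → -$208.94
  Jan: +$224.68 − $240.42 → -$224.68
  Feb: +$224.68 → $0.00
Lowest trial balance = -$658.30 (Oct)
Initial deposit = cushion − low point = $449.36 − (-$658.30) = $1,107.66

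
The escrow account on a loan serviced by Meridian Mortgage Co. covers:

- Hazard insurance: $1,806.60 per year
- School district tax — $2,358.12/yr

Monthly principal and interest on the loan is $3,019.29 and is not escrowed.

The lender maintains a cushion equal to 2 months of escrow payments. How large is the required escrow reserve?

$694.12

Hazard insurance = $1,806.60
School district tax = $2,358.12
Combined annual = $1,806.60 + $2,358.12 = $4,164.72
Monthly = $4,164.72 / 12 = $347.06
Cushion = 2 × $347.06 = $694.12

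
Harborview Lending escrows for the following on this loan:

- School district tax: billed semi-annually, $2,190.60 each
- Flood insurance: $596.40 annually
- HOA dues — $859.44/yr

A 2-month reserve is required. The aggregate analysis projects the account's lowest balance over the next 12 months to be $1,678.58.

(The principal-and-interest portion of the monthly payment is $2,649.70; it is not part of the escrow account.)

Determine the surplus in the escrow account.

School district tax = $2,190.60 × 2 = $4,381.20 per year
Flood insurance = $596.40 per year
HOA dues = $859.44 per year
Combined annual = $5,837.04
Per month = $5,837.04 ÷ 12 = $486.42
Cushion = 2 × $486.42 = $972.84
Excess over cushion: $1,678.58 − $972.84 = $705.74

$705.74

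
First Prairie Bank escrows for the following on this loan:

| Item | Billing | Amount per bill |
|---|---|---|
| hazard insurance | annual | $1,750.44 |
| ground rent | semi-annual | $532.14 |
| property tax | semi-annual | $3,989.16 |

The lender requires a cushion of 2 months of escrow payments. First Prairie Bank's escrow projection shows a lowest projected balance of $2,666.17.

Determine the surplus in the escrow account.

Hazard insurance: $1,750.44
Ground rent: $532.14 × 2 = $1,064.28
Property tax: $3,989.16 × 2 = $7,978.32
Annual escrow total = $1,750.44 + $1,064.28 + $7,978.32 = $10,793.04
Base monthly escrow = $10,793.04 ÷ 12 = $899.42
Cushion = 2 × $899.42 = $1,798.84
Surplus = $2,666.17 − $1,798.84 = $867.33

$867.33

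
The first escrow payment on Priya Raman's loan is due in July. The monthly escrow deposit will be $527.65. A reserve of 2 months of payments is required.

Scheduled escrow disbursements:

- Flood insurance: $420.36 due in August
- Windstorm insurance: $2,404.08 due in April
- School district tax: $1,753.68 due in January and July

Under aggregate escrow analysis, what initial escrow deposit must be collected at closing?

$2,281.33

Cushion = 2 × $527.65 = $1,055.30
Trial balance (start $0, +$527.65 each month, − disbursements):
  Jul: +$527.65 − $1,753.68 → -$1,226.03
  Aug: +$527.65 − $420.36 → -$1,118.74
  Sep: +$527.65 → -$591.09
  Oct: +$527.65 → -$63.44
  Nov: +$527.65 → $464.21
  Dec: +$527.65 → $991.86
  Jan: +$527.65 − $1,753.68 → -$234.17
  Feb: +$527.65 → $293.48
  Mar: +$527.65 → $821.13
  Apr: +$527.65 − $2,404.08 → -$1,055.30
  May: +$527.65 → -$527.65
  Jun: +$527.65 → $0.00
Lowest trial balance = -$1,226.03 (Jul)
Initial deposit = cushion − low point = $1,055.30 − (-$1,226.03) = $2,281.33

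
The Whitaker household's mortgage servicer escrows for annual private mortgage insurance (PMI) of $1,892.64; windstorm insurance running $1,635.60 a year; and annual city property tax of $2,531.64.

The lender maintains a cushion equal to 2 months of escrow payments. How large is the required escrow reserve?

$1,009.98

Private mortgage insurance (PMI) — $1,892.64 per year
Windstorm insurance — $1,635.60 per year
City property tax — $2,531.64 per year
Total annual escrow = $1,892.64 + $1,635.60 + $2,531.64 = $6,059.88
Monthly escrow = $6,059.88 / 12 = $504.99
Required cushion = 2 × $504.99 = $1,009.98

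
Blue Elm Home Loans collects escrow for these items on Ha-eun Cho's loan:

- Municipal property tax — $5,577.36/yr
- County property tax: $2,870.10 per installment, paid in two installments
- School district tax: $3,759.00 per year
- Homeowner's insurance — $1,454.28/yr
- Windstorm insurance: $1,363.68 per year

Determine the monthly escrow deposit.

Municipal property tax — $5,577.36 annually
County property tax — $2,870.10 × 2 = $5,740.20 annually
School district tax — $3,759.00 annually
Homeowner's insurance — $1,454.28 annually
Windstorm insurance — $1,363.68 annually
Total annual escrow = $5,577.36 + $5,740.20 + $3,759.00 + $1,454.28 + $1,363.68 = $17,894.52
Monthly escrow = $17,894.52 ÷ 12 = $1,491.21

$1,491.21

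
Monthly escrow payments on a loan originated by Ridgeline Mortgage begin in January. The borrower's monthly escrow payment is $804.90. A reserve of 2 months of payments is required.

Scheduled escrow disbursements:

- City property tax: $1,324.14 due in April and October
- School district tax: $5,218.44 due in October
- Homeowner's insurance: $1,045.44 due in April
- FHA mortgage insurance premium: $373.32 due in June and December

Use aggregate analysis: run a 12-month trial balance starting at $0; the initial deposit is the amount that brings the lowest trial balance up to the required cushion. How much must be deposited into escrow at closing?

Cushion = 2 × $804.90 = $1,609.80
Trial balance (start $0, +$804.90 each month, − disbursements):
  Jan: +$804.90 → $804.90
  Feb: +$804.90 → $1,609.80
  Mar: +$804.90 → $2,414.70
  Apr: +$804.90 − $2,369.58 → $850.02
  May: +$804.90 → $1,654.92
  Jun: +$804.90 − $373.32 → $2,086.50
  Jul: +$804.90 → $2,891.40
  Aug: +$804.90 → $3,696.30
  Sep: +$804.90 → $4,501.20
  Oct: +$804.90 − $6,542.58 → -$1,236.48
  Nov: +$804.90 → -$431.58
  Dec: +$804.90 − $373.32 → $0.00
Lowest trial balance = -$1,236.48 (Oct)
Initial deposit = cushion − low point = $1,609.80 − (-$1,236.48) = $2,846.28

$2,846.28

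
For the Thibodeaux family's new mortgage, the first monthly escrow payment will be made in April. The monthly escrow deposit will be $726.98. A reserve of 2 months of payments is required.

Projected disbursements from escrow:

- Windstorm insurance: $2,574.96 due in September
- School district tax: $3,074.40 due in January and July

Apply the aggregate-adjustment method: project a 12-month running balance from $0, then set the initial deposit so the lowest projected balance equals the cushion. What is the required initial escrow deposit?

$2,907.92

Cushion = 2 × $726.98 = $1,453.96
Trial balance (start $0, +$726.98 each month, − disbursements):
  Apr: +$726.98 → $726.98
  May: +$726.98 → $1,453.96
  Jun: +$726.98 → $2,180.94
  Jul: +$726.98 − $3,074.40 → -$166.48
  Aug: +$726.98 → $560.50
  Sep: +$726.98 − $2,574.96 → -$1,287.48
  Oct: +$726.98 → -$560.50
  Nov: +$726.98 → $166.48
  Dec: +$726.98 → $893.46
  Jan: +$726.98 − $3,074.40 → -$1,453.96
  Feb: +$726.98 → -$726.98
  Mar: +$726.98 → $0.00
Lowest trial balance = -$1,453.96 (Jan)
Initial deposit = cushion − low point = $1,453.96 − (-$1,453.96) = $2,907.92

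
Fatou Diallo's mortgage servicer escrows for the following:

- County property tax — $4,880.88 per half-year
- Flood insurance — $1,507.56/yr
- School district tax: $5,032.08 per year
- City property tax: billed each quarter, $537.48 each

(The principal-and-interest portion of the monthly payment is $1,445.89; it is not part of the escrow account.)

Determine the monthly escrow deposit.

County property tax — $4,880.88 × 2 = $9,761.76/yr
Flood insurance — $1,507.56/yr
School district tax — $5,032.08/yr
City property tax — $537.48 × 4 = $2,149.92/yr
Total per year = $9,761.76 + $1,507.56 + $5,032.08 + $2,149.92 = $18,451.32
Base monthly escrow = $18,451.32 ÷ 12 = $1,537.61

$1,537.61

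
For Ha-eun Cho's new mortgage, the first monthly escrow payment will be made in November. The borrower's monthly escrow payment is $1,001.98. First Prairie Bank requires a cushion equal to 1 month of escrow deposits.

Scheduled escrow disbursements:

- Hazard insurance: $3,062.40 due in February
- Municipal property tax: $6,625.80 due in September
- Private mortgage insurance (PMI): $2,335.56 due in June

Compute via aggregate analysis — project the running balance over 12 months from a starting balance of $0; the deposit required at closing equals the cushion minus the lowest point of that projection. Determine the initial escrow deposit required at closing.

$2,003.96

Cushion = 1 × $1,001.98 = $1,001.98
Trial balance (start $0, +$1,001.98 each month, − disbursements):
  Nov: +$1,001.98 → $1,001.98
  Dec: +$1,001.98 → $2,003.96
  Jan: +$1,001.98 → $3,005.94
  Feb: +$1,001.98 − $3,062.40 → $945.52
  Mar: +$1,001.98 → $1,947.50
  Apr: +$1,001.98 → $2,949.48
  May: +$1,001.98 → $3,951.46
  Jun: +$1,001.98 − $2,335.56 → $2,617.88
  Jul: +$1,001.98 → $3,619.86
  Aug: +$1,001.98 → $4,621.84
  Sep: +$1,001.98 − $6,625.80 → -$1,001.98
  Oct: +$1,001.98 → $0.00
Lowest trial balance = -$1,001.98 (Sep)
Initial deposit = cushion − low point = $1,001.98 − (-$1,001.98) = $2,003.96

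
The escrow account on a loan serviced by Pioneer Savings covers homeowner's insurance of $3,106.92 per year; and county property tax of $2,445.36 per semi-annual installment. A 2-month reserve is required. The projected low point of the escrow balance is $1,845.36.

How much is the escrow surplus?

$512.42

Homeowner's insurance: $3,106.92 per year
County property tax: $2,445.36 × 2 = $4,890.72 per year
Annual escrow total = $3,106.92 + $4,890.72 = $7,997.64
Monthly escrow = $7,997.64 / 12 = $666.47
Cushion = 2 × $666.47 = $1,332.94
Excess over cushion: $1,845.36 − $1,332.94 = $512.42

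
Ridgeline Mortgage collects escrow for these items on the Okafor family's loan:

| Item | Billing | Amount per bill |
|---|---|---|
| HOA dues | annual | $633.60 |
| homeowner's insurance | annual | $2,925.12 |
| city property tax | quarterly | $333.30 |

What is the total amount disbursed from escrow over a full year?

$4,891.92

HOA dues: $633.60 per year
Homeowner's insurance: $2,925.12 per year
City property tax: $333.30 × 4 = $1,333.20 per year
Yearly total = $4,891.92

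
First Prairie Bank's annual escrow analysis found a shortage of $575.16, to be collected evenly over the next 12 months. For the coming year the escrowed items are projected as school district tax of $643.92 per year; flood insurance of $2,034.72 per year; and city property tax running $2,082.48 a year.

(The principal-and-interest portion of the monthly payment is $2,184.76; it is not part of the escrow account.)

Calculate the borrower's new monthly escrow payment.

$444.69

School district tax = $643.92 annually
Flood insurance = $2,034.72 annually
City property tax = $2,082.48 annually
Total per year = $643.92 + $2,034.72 + $2,082.48 = $4,761.12
Per month = $4,761.12 / 12 = $396.76
Monthly shortage recovery: $575.16 / 12 = $47.93
Adjusted monthly = $396.76 + $47.93 = $444.69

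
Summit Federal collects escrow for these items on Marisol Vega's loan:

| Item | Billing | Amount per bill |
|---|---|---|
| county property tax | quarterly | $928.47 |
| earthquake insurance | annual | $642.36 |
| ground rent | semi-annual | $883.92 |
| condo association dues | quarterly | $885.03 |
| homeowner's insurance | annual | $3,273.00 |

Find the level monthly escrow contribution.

$1,078.10

County property tax = $928.47 × 4 = $3,713.88
Earthquake insurance = $642.36
Ground rent = $883.92 × 2 = $1,767.84
Condo association dues = $885.03 × 4 = $3,540.12
Homeowner's insurance = $3,273.00
Total annual escrow = $12,937.20
Per month = $12,937.20 / 12 = $1,078.10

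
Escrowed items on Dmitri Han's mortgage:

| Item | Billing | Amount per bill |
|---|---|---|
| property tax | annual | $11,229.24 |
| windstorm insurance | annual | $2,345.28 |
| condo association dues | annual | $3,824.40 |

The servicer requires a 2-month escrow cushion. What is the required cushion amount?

$2,899.82

Property tax = $11,229.24
Windstorm insurance = $2,345.28
Condo association dues = $3,824.40
Total annual escrow = $17,398.92
Per month = $17,398.92 / 12 = $1,449.91
Required cushion = 2 × $1,449.91 = $2,899.82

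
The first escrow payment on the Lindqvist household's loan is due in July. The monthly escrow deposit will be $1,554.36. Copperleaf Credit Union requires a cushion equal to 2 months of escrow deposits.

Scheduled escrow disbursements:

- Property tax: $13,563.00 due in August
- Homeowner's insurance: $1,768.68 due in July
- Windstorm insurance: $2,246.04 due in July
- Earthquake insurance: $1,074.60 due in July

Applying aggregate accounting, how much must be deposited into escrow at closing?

Cushion = 2 × $1,554.36 = $3,108.72
Trial balance (start $0, +$1,554.36 each month, − disbursements):
  Jul: +$1,554.36 − $5,089.32 → -$3,534.96
  Aug: +$1,554.36 − $13,563.00 → -$15,543.60
  Sep: +$1,554.36 → -$13,989.24
  Oct: +$1,554.36 → -$12,434.88
  Nov: +$1,554.36 → -$10,880.52
  Dec: +$1,554.36 → -$9,326.16
  Jan: +$1,554.36 → -$7,771.80
  Feb: +$1,554.36 → -$6,217.44
  Mar: +$1,554.36 → -$4,663.08
  Apr: +$1,554.36 → -$3,108.72
  May: +$1,554.36 → -$1,554.36
  Jun: +$1,554.36 → $0.00
Lowest trial balance = -$15,543.60 (Aug)
Initial deposit = cushion − low point = $3,108.72 − (-$15,543.60) = $18,652.32

$18,652.32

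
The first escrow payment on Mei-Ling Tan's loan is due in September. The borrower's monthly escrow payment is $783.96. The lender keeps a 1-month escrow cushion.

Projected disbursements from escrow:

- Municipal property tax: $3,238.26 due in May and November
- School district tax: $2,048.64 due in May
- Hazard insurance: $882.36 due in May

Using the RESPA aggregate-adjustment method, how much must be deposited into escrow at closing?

Cushion = 1 × $783.96 = $783.96
Trial balance (start $0, +$783.96 each month, − disbursements):
  Sep: +$783.96 → $783.96
  Oct: +$783.96 → $1,567.92
  Nov: +$783.96 − $3,238.26 → -$886.38
  Dec: +$783.96 → -$102.42
  Jan: +$783.96 → $681.54
  Feb: +$783.96 → $1,465.50
  Mar: +$783.96 → $2,249.46
  Apr: +$783.96 → $3,033.42
  May: +$783.96 − $6,169.26 → -$2,351.88
  Jun: +$783.96 → -$1,567.92
  Jul: +$783.96 → -$783.96
  Aug: +$783.96 → $0.00
Lowest trial balance = -$2,351.88 (May)
Initial deposit = cushion − low point = $783.96 − (-$2,351.88) = $3,135.84

$3,135.84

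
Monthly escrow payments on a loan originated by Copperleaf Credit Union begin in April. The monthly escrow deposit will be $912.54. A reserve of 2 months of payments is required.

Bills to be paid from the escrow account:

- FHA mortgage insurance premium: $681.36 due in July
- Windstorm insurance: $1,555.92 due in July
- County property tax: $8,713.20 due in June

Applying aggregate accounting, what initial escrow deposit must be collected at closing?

$9,125.40

Cushion = 2 × $912.54 = $1,825.08
Trial balance (start $0, +$912.54 each month, − disbursements):
  Apr: +$912.54 → $912.54
  May: +$912.54 → $1,825.08
  Jun: +$912.54 − $8,713.20 → -$5,975.58
  Jul: +$912.54 − $2,237.28 → -$7,300.32
  Aug: +$912.54 → -$6,387.78
  Sep: +$912.54 → -$5,475.24
  Oct: +$912.54 → -$4,562.70
  Nov: +$912.54 → -$3,650.16
  Dec: +$912.54 → -$2,737.62
  Jan: +$912.54 → -$1,825.08
  Feb: +$912.54 → -$912.54
  Mar: +$912.54 → $0.00
Lowest trial balance = -$7,300.32 (Jul)
Initial deposit = cushion − low point = $1,825.08 − (-$7,300.32) = $9,125.40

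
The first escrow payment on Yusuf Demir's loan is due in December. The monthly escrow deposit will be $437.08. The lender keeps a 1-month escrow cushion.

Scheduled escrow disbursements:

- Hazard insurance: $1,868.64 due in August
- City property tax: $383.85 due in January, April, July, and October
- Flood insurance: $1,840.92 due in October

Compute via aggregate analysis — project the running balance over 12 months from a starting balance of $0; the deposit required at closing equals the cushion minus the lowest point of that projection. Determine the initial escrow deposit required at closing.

$874.16

Cushion = 1 × $437.08 = $437.08
Trial balance (start $0, +$437.08 each month, − disbursements):
  Dec: +$437.08 → $437.08
  Jan: +$437.08 − $383.85 → $490.31
  Feb: +$437.08 → $927.39
  Mar: +$437.08 → $1,364.47
  Apr: +$437.08 − $383.85 → $1,417.70
  May: +$437.08 → $1,854.78
  Jun: +$437.08 → $2,291.86
  Jul: +$437.08 − $383.85 → $2,345.09
  Aug: +$437.08 − $1,868.64 → $913.53
  Sep: +$437.08 → $1,350.61
  Oct: +$437.08 − $2,224.77 → -$437.08
  Nov: +$437.08 → $0.00
Lowest trial balance = -$437.08 (Oct)
Initial deposit = cushion − low point = $437.08 − (-$437.08) = $874.16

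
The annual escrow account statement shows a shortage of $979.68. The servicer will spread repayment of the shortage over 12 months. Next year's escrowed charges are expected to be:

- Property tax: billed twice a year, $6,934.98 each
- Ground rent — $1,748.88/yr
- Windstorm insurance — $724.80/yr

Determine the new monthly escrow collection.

Property tax — $6,934.98 × 2 = $13,869.96 annually
Ground rent — $1,748.88 annually
Windstorm insurance — $724.80 annually
Total annual escrow = $13,869.96 + $1,748.88 + $724.80 = $16,343.64
Base monthly escrow = $16,343.64 ÷ 12 = $1,361.97
Monthly shortage recovery: $979.68 / 12 = $81.64
New monthly escrow = $1,361.97 + $81.64 = $1,443.61

$1,443.61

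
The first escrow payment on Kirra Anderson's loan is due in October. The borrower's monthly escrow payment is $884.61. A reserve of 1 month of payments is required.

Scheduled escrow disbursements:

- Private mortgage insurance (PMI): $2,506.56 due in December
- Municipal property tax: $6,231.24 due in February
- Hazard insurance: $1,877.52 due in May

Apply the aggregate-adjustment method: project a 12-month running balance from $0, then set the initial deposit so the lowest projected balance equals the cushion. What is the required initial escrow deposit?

$5,199.36

Cushion = 1 × $884.61 = $884.61
Trial balance (start $0, +$884.61 each month, − disbursements):
  Oct: +$884.61 → $884.61
  Nov: +$884.61 → $1,769.22
  Dec: +$884.61 − $2,506.56 → $147.27
  Jan: +$884.61 → $1,031.88
  Feb: +$884.61 − $6,231.24 → -$4,314.75
  Mar: +$884.61 → -$3,430.14
  Apr: +$884.61 → -$2,545.53
  May: +$884.61 − $1,877.52 → -$3,538.44
  Jun: +$884.61 → -$2,653.83
  Jul: +$884.61 → -$1,769.22
  Aug: +$884.61 → -$884.61
  Sep: +$884.61 → $0.00
Lowest trial balance = -$4,314.75 (Feb)
Initial deposit = cushion − low point = $884.61 − (-$4,314.75) = $5,199.36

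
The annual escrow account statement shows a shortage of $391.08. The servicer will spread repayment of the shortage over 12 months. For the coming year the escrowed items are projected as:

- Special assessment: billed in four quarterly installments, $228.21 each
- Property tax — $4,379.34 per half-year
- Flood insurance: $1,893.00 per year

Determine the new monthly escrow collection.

$996.30

Special assessment = $228.21 × 4 = $912.84
Property tax = $4,379.34 × 2 = $8,758.68
Flood insurance = $1,893.00
Annual escrow total = $11,564.52
Monthly escrow = $11,564.52 ÷ 12 = $963.71
Shortage per month = $391.08 / 12 = $32.59
New monthly escrow = $963.71 + $32.59 = $996.30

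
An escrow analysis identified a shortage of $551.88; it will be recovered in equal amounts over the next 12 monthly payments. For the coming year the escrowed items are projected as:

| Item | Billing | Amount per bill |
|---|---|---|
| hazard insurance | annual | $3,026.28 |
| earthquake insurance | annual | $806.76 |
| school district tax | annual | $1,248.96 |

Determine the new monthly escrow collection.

Hazard insurance: $3,026.28 annually
Earthquake insurance: $806.76 annually
School district tax: $1,248.96 annually
Yearly total = $3,026.28 + $806.76 + $1,248.96 = $5,082.00
Base monthly escrow = $5,082.00 ÷ 12 = $423.50
Shortage per month = $551.88 / 12 = $45.99
Adjusted monthly = $423.50 + $45.99 = $469.49

$469.49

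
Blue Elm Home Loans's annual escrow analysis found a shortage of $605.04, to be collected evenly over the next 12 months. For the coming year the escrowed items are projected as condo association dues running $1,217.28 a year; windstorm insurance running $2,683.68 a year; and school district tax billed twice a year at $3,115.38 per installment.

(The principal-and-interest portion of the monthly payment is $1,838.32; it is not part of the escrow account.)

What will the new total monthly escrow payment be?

Condo association dues — $1,217.28 annually
Windstorm insurance — $2,683.68 annually
School district tax — $3,115.38 × 2 = $6,230.76 annually
Yearly total = $1,217.28 + $2,683.68 + $6,230.76 = $10,131.72
Monthly escrow = $10,131.72 / 12 = $844.31
Monthly shortage recovery: $605.04 ÷ 12 = $50.42
Adjusted monthly = $844.31 + $50.42 = $894.73

$894.73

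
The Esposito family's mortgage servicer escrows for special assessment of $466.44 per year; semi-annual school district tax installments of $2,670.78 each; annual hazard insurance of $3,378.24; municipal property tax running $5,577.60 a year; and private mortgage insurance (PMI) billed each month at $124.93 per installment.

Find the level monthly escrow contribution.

$1,355.25

Special assessment = $466.44
School district tax = $2,670.78 × 2 = $5,341.56
Hazard insurance = $3,378.24
Municipal property tax = $5,577.60
Private mortgage insurance (PMI) = $124.93 × 12 = $1,499.16
Total per year = $16,263.00
Per month = $16,263.00 ÷ 12 = $1,355.25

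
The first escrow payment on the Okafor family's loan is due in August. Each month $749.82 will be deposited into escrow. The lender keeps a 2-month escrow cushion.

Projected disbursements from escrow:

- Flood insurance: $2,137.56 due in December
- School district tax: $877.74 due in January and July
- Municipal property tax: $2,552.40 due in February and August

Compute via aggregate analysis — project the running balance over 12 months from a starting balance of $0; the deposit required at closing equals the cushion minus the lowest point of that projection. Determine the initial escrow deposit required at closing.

$4,371.00

Cushion = 2 × $749.82 = $1,499.64
Trial balance (start $0, +$749.82 each month, − disbursements):
  Aug: +$749.82 − $2,552.40 → -$1,802.58
  Sep: +$749.82 → -$1,052.76
  Oct: +$749.82 → -$302.94
  Nov: +$749.82 → $446.88
  Dec: +$749.82 − $2,137.56 → -$940.86
  Jan: +$749.82 − $877.74 → -$1,068.78
  Feb: +$749.82 − $2,552.40 → -$2,871.36
  Mar: +$749.82 → -$2,121.54
  Apr: +$749.82 → -$1,371.72
  May: +$749.82 → -$621.90
  Jun: +$749.82 → $127.92
  Jul: +$749.82 − $877.74 → $0.00
Lowest trial balance = -$2,871.36 (Feb)
Initial deposit = cushion − low point = $1,499.64 − (-$2,871.36) = $4,371.00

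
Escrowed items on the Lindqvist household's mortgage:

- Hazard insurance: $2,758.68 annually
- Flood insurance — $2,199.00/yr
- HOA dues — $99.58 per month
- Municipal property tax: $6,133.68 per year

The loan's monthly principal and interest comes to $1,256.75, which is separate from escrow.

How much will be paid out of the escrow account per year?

Hazard insurance — $2,758.68 annually
Flood insurance — $2,199.00 annually
HOA dues — $99.58 × 12 = $1,194.96 annually
Municipal property tax — $6,133.68 annually
Total annual escrow = $2,758.68 + $2,199.00 + $1,194.96 + $6,133.68 = $12,286.32

$12,286.32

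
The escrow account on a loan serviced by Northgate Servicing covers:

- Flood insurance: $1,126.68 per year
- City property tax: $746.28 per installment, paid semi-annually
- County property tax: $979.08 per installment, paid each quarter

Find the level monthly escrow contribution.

Flood insurance = $1,126.68/yr
City property tax = $746.28 × 2 = $1,492.56/yr
County property tax = $979.08 × 4 = $3,916.32/yr
Total annual escrow = $1,126.68 + $1,492.56 + $3,916.32 = $6,535.56
Monthly = $6,535.56 / 12 = $544.63

$544.63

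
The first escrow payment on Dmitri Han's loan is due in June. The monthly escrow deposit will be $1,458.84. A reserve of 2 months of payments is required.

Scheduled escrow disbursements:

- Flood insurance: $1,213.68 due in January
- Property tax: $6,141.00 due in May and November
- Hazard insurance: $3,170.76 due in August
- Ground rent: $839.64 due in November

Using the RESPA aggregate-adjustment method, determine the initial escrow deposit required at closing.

Cushion = 2 × $1,458.84 = $2,917.68
Trial balance (start $0, +$1,458.84 each month, − disbursements):
  Jun: +$1,458.84 → $1,458.84
  Jul: +$1,458.84 → $2,917.68
  Aug: +$1,458.84 − $3,170.76 → $1,205.76
  Sep: +$1,458.84 → $2,664.60
  Oct: +$1,458.84 → $4,123.44
  Nov: +$1,458.84 − $6,980.64 → -$1,398.36
  Dec: +$1,458.84 → $60.48
  Jan: +$1,458.84 − $1,213.68 → $305.64
  Feb: +$1,458.84 → $1,764.48
  Mar: +$1,458.84 → $3,223.32
  Apr: +$1,458.84 → $4,682.16
  May: +$1,458.84 − $6,141.00 → $0.00
Lowest trial balance = -$1,398.36 (Nov)
Initial deposit = cushion − low point = $2,917.68 − (-$1,398.36) = $4,316.04

$4,316.04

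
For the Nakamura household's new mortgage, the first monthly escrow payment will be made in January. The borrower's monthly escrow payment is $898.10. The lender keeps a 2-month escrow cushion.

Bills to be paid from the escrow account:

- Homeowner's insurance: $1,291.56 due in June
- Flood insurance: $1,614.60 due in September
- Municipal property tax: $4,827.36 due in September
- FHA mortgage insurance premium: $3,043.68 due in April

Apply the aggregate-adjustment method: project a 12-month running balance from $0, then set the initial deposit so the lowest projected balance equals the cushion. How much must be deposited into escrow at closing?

Cushion = 2 × $898.10 = $1,796.20
Trial balance (start $0, +$898.10 each month, − disbursements):
  Jan: +$898.10 → $898.10
  Feb: +$898.10 → $1,796.20
  Mar: +$898.10 → $2,694.30
  Apr: +$898.10 − $3,043.68 → $548.72
  May: +$898.10 → $1,446.82
  Jun: +$898.10 − $1,291.56 → $1,053.36
  Jul: +$898.10 → $1,951.46
  Aug: +$898.10 → $2,849.56
  Sep: +$898.10 − $6,441.96 → -$2,694.30
  Oct: +$898.10 → -$1,796.20
  Nov: +$898.10 → -$898.10
  Dec: +$898.10 → $0.00
Lowest trial balance = -$2,694.30 (Sep)
Initial deposit = cushion − low point = $1,796.20 − (-$2,694.30) = $4,490.50

$4,490.50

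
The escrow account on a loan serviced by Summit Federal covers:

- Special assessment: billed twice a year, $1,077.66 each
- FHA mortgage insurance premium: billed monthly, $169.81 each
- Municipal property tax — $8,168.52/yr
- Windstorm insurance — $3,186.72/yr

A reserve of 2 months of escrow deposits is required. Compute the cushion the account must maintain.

$2,591.38

Special assessment: $1,077.66 × 2 = $2,155.32/yr
FHA mortgage insurance premium: $169.81 × 12 = $2,037.72/yr
Municipal property tax: $8,168.52/yr
Windstorm insurance: $3,186.72/yr
Total per year = $2,155.32 + $2,037.72 + $8,168.52 + $3,186.72 = $15,548.28
Per month = $15,548.28 ÷ 12 = $1,295.69
Required cushion = 2 × $1,295.69 = $2,591.38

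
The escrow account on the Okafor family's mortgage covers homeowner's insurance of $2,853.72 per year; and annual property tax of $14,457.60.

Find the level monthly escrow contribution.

$1,442.61

Homeowner's insurance: $2,853.72/yr
Property tax: $14,457.60/yr
Total annual escrow = $17,311.32
Base monthly escrow = $17,311.32 ÷ 12 = $1,442.61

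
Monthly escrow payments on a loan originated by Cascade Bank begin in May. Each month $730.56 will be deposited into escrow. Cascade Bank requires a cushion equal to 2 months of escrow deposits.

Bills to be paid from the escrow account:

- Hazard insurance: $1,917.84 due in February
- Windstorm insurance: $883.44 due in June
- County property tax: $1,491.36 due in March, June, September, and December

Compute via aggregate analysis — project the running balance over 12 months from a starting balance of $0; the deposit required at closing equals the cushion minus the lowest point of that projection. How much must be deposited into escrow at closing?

$2,374.80

Cushion = 2 × $730.56 = $1,461.12
Trial balance (start $0, +$730.56 each month, − disbursements):
  May: +$730.56 → $730.56
  Jun: +$730.56 − $2,374.80 → -$913.68
  Jul: +$730.56 → -$183.12
  Aug: +$730.56 → $547.44
  Sep: +$730.56 − $1,491.36 → -$213.36
  Oct: +$730.56 → $517.20
  Nov: +$730.56 → $1,247.76
  Dec: +$730.56 − $1,491.36 → $486.96
  Jan: +$730.56 → $1,217.52
  Feb: +$730.56 − $1,917.84 → $30.24
  Mar: +$730.56 − $1,491.36 → -$730.56
  Apr: +$730.56 → $0.00
Lowest trial balance = -$913.68 (Jun)
Initial deposit = cushion − low point = $1,461.12 − (-$913.68) = $2,374.80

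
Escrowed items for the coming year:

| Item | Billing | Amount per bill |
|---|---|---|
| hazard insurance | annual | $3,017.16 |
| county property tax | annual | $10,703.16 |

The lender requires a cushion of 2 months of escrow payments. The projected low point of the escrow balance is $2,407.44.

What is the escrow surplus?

Hazard insurance = $3,017.16 annually
County property tax = $10,703.16 annually
Total annual escrow = $13,720.32
Per month = $13,720.32 ÷ 12 = $1,143.36
Required reserve = 2 × $1,143.36 = $2,286.72
Surplus = $2,407.44 − $2,286.72 = $120.72

$120.72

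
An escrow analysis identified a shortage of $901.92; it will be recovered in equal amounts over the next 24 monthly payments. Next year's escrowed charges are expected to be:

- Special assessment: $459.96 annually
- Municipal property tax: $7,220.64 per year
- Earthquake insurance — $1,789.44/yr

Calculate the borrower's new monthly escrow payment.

$826.75

Special assessment — $459.96 annually
Municipal property tax — $7,220.64 annually
Earthquake insurance — $1,789.44 annually
Total annual escrow = $9,470.04
Monthly = $9,470.04 ÷ 12 = $789.17
Shortage spread = $901.92 ÷ 24 = $37.58/mo
New monthly escrow = $789.17 + $37.58 = $826.75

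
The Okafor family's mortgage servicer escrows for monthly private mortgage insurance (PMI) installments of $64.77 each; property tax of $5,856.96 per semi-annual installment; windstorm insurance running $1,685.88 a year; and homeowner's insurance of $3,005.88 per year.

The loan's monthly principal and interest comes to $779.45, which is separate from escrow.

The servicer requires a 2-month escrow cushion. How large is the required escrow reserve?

Private mortgage insurance (PMI) = $64.77 × 12 = $777.24 per year
Property tax = $5,856.96 × 2 = $11,713.92 per year
Windstorm insurance = $1,685.88 per year
Homeowner's insurance = $3,005.88 per year
Combined annual = $17,182.92
Monthly = $17,182.92 / 12 = $1,431.91
Required cushion = 2 × $1,431.91 = $2,863.82

$2,863.82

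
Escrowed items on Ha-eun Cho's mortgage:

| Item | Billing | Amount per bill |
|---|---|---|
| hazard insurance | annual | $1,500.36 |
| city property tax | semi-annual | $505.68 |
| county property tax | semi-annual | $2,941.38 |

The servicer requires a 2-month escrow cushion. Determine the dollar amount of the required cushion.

$1,399.08

Hazard insurance: $1,500.36/yr
City property tax: $505.68 × 2 = $1,011.36/yr
County property tax: $2,941.38 × 2 = $5,882.76/yr
Combined annual = $1,500.36 + $1,011.36 + $5,882.76 = $8,394.48
Base monthly escrow = $8,394.48 ÷ 12 = $699.54
Required cushion = 2 × $699.54 = $1,399.08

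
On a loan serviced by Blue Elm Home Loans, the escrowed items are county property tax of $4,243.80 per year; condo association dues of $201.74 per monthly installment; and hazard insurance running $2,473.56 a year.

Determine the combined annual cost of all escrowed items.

$9,138.24

County property tax: $4,243.80 annually
Condo association dues: $201.74 × 12 = $2,420.88 annually
Hazard insurance: $2,473.56 annually
Total annual escrow = $4,243.80 + $2,420.88 + $2,473.56 = $9,138.24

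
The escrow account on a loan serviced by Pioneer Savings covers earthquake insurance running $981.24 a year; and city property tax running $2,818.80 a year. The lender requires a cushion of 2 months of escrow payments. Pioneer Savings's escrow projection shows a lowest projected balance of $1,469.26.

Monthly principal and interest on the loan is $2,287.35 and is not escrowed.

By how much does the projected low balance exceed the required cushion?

Earthquake insurance: $981.24
City property tax: $2,818.80
Total per year = $981.24 + $2,818.80 = $3,800.04
Base monthly escrow = $3,800.04 ÷ 12 = $316.67
Required cushion = 2 × $316.67 = $633.34
Excess over cushion: $1,469.26 − $633.34 = $835.92

$835.92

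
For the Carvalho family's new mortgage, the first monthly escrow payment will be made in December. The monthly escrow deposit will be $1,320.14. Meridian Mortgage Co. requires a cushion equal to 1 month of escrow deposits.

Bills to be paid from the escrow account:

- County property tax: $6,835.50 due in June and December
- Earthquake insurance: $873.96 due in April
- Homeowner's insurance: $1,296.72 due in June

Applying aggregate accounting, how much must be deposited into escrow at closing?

Cushion = 1 × $1,320.14 = $1,320.14
Trial balance (start $0, +$1,320.14 each month, − disbursements):
  Dec: +$1,320.14 − $6,835.50 → -$5,515.36
  Jan: +$1,320.14 → -$4,195.22
  Feb: +$1,320.14 → -$2,875.08
  Mar: +$1,320.14 → -$1,554.94
  Apr: +$1,320.14 − $873.96 → -$1,108.76
  May: +$1,320.14 → $211.38
  Jun: +$1,320.14 − $8,132.22 → -$6,600.70
  Jul: +$1,320.14 → -$5,280.56
  Aug: +$1,320.14 → -$3,960.42
  Sep: +$1,320.14 → -$2,640.28
  Oct: +$1,320.14 → -$1,320.14
  Nov: +$1,320.14 → $0.00
Lowest trial balance = -$6,600.70 (Jun)
Initial deposit = cushion − low point = $1,320.14 − (-$6,600.70) = $7,920.84

$7,920.84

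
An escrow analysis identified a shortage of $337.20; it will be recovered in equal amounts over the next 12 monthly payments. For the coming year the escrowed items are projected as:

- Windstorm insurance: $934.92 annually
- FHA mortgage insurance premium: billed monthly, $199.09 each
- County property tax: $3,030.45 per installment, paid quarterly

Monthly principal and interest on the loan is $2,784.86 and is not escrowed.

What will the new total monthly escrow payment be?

$1,315.25

Windstorm insurance = $934.92/yr
FHA mortgage insurance premium = $199.09 × 12 = $2,389.08/yr
County property tax = $3,030.45 × 4 = $12,121.80/yr
Combined annual = $15,445.80
Monthly = $15,445.80 / 12 = $1,287.15
Shortage spread = $337.20 ÷ 12 = $28.10/mo
Adjusted monthly = $1,287.15 + $28.10 = $1,315.25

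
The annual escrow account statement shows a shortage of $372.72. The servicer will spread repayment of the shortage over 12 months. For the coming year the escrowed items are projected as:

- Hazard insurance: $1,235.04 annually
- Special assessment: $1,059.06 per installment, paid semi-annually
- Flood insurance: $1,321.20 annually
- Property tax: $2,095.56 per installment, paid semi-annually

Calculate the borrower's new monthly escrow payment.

$769.85

Hazard insurance: $1,235.04 per year
Special assessment: $1,059.06 × 2 = $2,118.12 per year
Flood insurance: $1,321.20 per year
Property tax: $2,095.56 × 2 = $4,191.12 per year
Total per year = $1,235.04 + $2,118.12 + $1,321.20 + $4,191.12 = $8,865.48
Base monthly escrow = $8,865.48 ÷ 12 = $738.79
Monthly shortage recovery: $372.72 / 12 = $31.06
Adjusted monthly = $738.79 + $31.06 = $769.85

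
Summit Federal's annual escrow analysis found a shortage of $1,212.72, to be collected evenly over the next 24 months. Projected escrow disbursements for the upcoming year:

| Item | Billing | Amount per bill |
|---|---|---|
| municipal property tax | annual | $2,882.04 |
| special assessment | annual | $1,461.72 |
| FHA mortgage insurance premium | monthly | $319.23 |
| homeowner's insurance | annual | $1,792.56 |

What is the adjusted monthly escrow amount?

Municipal property tax — $2,882.04 per year
Special assessment — $1,461.72 per year
FHA mortgage insurance premium — $319.23 × 12 = $3,830.76 per year
Homeowner's insurance — $1,792.56 per year
Total annual escrow = $2,882.04 + $1,461.72 + $3,830.76 + $1,792.56 = $9,967.08
Base monthly escrow = $9,967.08 / 12 = $830.59
Monthly shortage recovery: $1,212.72 / 24 = $50.53
Adjusted monthly = $830.59 + $50.53 = $881.12

$881.12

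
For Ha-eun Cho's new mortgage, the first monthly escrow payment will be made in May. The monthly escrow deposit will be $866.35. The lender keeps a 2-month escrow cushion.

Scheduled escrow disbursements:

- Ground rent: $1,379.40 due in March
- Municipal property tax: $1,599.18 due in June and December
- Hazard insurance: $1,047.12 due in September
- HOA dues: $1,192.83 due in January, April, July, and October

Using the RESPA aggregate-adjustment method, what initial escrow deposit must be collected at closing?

Cushion = 2 × $866.35 = $1,732.70
Trial balance (start $0, +$866.35 each month, − disbursements):
  May: +$866.35 → $866.35
  Jun: +$866.35 − $1,599.18 → $133.52
  Jul: +$866.35 − $1,192.83 → -$192.96
  Aug: +$866.35 → $673.39
  Sep: +$866.35 − $1,047.12 → $492.62
  Oct: +$866.35 − $1,192.83 → $166.14
  Nov: +$866.35 → $1,032.49
  Dec: +$866.35 − $1,599.18 → $299.66
  Jan: +$866.35 − $1,192.83 → -$26.82
  Feb: +$866.35 → $839.53
  Mar: +$866.35 − $1,379.40 → $326.48
  Apr: +$866.35 − $1,192.83 → $0.00
Lowest trial balance = -$192.96 (Jul)
Initial deposit = cushion − low point = $1,732.70 − (-$192.96) = $1,925.66

$1,925.66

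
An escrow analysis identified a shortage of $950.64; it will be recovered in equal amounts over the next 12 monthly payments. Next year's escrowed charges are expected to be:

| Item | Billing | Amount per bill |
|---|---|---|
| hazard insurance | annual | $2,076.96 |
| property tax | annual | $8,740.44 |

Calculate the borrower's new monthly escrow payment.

$980.67

Hazard insurance — $2,076.96 per year
Property tax — $8,740.44 per year
Total annual escrow = $2,076.96 + $8,740.44 = $10,817.40
Per month = $10,817.40 ÷ 12 = $901.45
Shortage per month = $950.64 ÷ 12 = $79.22
New monthly escrow = $901.45 + $79.22 = $980.67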